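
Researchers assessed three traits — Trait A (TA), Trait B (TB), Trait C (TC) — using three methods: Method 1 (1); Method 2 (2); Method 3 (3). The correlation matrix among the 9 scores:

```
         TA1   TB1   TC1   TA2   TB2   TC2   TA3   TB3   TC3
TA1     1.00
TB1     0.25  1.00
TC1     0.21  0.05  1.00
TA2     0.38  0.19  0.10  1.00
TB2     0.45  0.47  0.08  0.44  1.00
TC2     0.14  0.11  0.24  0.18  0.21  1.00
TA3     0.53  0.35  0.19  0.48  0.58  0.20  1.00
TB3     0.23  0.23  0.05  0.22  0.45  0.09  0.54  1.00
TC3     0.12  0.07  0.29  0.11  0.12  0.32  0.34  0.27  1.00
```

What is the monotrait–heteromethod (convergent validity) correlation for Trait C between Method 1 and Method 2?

0.24

Same trait (TC), different methods: r(TC1, TC2) = 0.24.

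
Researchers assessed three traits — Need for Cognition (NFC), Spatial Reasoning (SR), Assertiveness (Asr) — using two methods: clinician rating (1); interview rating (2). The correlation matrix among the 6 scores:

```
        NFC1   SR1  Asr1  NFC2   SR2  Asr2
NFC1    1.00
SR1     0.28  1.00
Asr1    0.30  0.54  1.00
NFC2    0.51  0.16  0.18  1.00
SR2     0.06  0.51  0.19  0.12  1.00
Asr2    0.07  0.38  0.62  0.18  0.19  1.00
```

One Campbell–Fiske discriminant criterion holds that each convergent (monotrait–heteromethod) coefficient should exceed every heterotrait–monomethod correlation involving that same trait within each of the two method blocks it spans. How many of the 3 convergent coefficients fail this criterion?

1

Checking each validity diagonal entry against its comparison values:
NFC (methods 1·2): 0.51 vs {0.28, 0.12, 0.30, 0.18} → pass.
SR (methods 1·2): 0.51 vs {0.28, 0.12, 0.54, 0.19} → fail.
Asr (methods 1·2): 0.62 vs {0.30, 0.18, 0.54, 0.19} → pass.
1 of 3 fail.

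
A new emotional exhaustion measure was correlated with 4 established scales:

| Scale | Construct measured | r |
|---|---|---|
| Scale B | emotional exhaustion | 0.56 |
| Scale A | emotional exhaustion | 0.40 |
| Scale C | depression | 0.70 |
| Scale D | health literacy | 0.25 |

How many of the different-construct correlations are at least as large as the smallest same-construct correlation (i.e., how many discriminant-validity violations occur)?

1

Convergent (same construct = emotional exhaustion): Scale B, Scale A.
Smallest convergent = 0.40. Discriminant values: 0.70, 0.25; count ≥ 0.40 → 1.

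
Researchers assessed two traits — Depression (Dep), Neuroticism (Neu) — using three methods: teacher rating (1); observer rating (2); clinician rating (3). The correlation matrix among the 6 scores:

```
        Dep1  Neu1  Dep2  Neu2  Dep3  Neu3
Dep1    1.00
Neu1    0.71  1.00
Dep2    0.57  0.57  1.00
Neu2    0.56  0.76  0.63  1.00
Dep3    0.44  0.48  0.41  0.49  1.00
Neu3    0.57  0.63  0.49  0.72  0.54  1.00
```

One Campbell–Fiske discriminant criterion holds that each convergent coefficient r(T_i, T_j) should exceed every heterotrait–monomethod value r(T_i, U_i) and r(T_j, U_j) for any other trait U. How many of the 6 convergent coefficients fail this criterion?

Convergent coefficients and their comparison sets:
Dep (methods 1·2): 0.57 vs {0.71, 0.63} → fail.
Dep (methods 1·3): 0.44 vs {0.71, 0.54} → fail.
Dep (methods 2·3): 0.41 vs {0.63, 0.54} → fail.
Neu (methods 1·2): 0.76 vs {0.71, 0.63} → pass.
Neu (methods 1·3): 0.63 vs {0.71, 0.54} → fail.
Neu (methods 2·3): 0.72 vs {0.63, 0.54} → pass.
4 of 6 fail.

4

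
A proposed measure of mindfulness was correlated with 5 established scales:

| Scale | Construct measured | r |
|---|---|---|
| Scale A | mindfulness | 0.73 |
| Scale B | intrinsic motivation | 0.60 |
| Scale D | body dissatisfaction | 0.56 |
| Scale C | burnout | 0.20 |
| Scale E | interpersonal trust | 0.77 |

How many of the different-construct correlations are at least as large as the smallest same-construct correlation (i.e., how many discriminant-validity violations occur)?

1

Convergent (same construct = mindfulness): Scale A.
Smallest convergent = 0.73. Discriminant values: 0.60, 0.56, 0.20, 0.77; count ≥ 0.73 → 1.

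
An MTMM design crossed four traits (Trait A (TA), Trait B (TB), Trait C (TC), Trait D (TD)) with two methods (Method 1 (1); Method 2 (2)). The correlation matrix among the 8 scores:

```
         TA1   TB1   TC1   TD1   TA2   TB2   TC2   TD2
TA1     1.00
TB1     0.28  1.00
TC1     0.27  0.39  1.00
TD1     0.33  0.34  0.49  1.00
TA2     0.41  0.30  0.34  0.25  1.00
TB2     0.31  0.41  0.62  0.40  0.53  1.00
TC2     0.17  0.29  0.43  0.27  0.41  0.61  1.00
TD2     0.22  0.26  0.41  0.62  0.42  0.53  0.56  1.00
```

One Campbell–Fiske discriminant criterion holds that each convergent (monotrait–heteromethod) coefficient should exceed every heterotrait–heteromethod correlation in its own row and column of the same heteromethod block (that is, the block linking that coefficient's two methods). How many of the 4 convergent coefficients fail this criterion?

2

Convergent coefficients and their comparison sets:
TA (methods 1·2): 0.41 vs {0.31, 0.30, 0.17, 0.34, 0.22, 0.25} → pass.
TB (methods 1·2): 0.41 vs {0.30, 0.31, 0.29, 0.62, 0.26, 0.40} → fail.
TC (methods 1·2): 0.43 vs {0.34, 0.17, 0.62, 0.29, 0.41, 0.27} → fail.
TD (methods 1·2): 0.62 vs {0.25, 0.22, 0.40, 0.26, 0.27, 0.41} → pass.
2 of 4 fail.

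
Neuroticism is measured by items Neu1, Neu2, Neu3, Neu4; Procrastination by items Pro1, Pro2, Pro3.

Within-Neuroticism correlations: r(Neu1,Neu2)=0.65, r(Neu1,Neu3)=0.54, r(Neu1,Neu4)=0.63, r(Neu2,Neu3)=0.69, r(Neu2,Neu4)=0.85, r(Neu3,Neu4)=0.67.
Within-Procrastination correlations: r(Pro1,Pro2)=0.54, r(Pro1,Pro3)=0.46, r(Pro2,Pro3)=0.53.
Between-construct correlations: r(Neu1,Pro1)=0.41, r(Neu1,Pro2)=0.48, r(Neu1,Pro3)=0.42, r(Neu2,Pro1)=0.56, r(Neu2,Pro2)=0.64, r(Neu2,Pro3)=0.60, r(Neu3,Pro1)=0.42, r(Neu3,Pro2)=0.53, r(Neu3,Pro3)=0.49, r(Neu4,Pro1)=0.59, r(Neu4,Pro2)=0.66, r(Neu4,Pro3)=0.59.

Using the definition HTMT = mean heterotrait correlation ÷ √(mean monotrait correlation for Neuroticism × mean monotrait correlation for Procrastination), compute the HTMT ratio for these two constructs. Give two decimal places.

Mean between = 6.39/12 = 0.5325.
Mean within-Neu = 4.03/6 = 0.6717; mean within-Pro = 1.53/3 = 0.5100.
Geometric mean = √(0.6717 × 0.5100) = 0.5853.
HTMT = 0.5325 / 0.5853 = 0.91.

0.91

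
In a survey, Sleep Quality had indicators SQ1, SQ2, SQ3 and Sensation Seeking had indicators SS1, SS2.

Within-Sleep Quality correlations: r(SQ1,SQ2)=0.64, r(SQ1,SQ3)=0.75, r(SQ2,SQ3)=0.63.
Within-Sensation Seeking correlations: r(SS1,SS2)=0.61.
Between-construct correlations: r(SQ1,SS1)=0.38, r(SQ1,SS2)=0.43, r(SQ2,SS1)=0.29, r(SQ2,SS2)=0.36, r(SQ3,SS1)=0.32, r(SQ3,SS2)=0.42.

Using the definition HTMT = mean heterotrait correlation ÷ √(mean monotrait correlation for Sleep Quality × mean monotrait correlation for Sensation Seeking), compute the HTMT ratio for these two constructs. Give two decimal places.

Mean heterotrait r = 2.20/6 = 0.3667.
Mean within-SQ = 2.02/3 = 0.6733; mean within-SS = 0.61/1 = 0.6100.
Geometric mean = √(0.6733 × 0.6100) = 0.6409.
HTMT = 0.3667 / 0.6409 = 0.57.

0.57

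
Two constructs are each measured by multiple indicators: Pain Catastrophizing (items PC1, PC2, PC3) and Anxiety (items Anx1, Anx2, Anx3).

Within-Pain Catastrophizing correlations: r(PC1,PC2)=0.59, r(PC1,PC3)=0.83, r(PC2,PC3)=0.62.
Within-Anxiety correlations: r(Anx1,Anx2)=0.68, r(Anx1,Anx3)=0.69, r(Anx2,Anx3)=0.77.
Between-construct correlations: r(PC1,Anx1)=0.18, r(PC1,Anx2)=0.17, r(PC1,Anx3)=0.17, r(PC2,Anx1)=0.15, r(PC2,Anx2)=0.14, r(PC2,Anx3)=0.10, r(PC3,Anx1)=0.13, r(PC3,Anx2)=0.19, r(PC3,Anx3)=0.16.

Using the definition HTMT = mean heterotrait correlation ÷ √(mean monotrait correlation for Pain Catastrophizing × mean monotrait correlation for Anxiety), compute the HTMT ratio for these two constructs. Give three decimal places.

0.222

Between-construct mean = 1.39/9 = 0.1544.
Mean within-PC = 2.04/3 = 0.6800; mean within-Anx = 2.14/3 = 0.7133.
Geometric mean = √(0.6800 × 0.7133) = 0.6965.
HTMT = 0.1544 / 0.6965 = 0.222.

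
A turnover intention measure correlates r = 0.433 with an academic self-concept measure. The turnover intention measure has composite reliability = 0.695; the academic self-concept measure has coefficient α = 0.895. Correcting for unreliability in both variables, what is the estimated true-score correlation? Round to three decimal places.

r_true = r_obs / √(r_xx · r_yy) = 0.433 / √(0.695 × 0.895) = 0.433 / √0.622025 = 0.433 / 0.7887 ≈ 0.549.

0.549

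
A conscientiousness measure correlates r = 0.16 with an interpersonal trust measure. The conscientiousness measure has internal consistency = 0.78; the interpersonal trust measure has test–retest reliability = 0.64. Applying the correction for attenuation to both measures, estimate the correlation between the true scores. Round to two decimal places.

r_true = r_obs / √(r_xx · r_yy) = 0.16 / √(0.78 × 0.64) = 0.16 / √0.4992 = 0.16 / 0.7065 ≈ 0.23.

0.23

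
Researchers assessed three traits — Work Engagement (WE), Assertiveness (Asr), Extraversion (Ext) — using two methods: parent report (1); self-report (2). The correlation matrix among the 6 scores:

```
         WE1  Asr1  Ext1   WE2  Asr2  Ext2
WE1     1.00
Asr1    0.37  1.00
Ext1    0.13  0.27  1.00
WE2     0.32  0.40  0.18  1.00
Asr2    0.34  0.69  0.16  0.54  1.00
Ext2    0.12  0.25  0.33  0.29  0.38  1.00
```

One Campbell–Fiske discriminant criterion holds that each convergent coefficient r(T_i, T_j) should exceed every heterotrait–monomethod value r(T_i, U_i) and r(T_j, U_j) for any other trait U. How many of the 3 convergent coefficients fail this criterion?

2

Each convergent coefficient versus the relevant comparison correlations:
WE (methods 1·2): 0.32 vs {0.37, 0.54, 0.13, 0.29} → fail.
Asr (methods 1·2): 0.69 vs {0.37, 0.54, 0.27, 0.38} → pass.
Ext (methods 1·2): 0.33 vs {0.13, 0.29, 0.27, 0.38} → fail.
2 of 3 fail.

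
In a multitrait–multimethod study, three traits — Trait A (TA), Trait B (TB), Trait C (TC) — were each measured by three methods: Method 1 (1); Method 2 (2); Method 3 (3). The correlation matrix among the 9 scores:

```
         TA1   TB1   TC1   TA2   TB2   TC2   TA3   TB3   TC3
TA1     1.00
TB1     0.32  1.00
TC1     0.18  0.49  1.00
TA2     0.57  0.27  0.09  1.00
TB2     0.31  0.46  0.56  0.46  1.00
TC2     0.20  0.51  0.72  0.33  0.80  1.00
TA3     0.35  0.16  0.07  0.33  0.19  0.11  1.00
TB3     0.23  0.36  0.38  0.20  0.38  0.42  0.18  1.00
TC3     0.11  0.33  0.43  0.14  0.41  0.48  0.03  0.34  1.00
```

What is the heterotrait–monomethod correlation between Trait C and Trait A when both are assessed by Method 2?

0.33

Different traits, same method: r(TC2, TA2) = 0.33.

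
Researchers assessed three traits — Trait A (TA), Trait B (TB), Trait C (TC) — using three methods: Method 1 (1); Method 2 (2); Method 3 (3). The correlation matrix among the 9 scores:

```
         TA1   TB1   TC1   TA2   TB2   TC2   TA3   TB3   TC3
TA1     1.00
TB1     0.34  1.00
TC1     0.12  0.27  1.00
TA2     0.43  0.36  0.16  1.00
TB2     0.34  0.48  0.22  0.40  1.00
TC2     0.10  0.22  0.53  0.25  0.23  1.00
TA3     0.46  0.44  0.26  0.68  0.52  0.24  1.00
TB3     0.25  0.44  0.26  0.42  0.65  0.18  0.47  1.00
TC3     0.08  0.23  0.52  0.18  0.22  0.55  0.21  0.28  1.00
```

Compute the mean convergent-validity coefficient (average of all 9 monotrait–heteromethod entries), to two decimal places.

Convergent values: 0.43, 0.46, 0.68, 0.48, 0.44, 0.65, 0.53, 0.52, 0.55; mean = 4.74/9 = 0.53.

0.53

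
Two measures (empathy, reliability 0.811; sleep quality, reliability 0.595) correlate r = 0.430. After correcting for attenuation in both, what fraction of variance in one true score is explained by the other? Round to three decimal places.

0.383

Disattenuated r = 0.430 / √(0.811 × 0.595) = 0.430 / 0.6947 = 0.6190.
Shared true-score variance = 0.6190² = 0.3832 ≈ 0.383.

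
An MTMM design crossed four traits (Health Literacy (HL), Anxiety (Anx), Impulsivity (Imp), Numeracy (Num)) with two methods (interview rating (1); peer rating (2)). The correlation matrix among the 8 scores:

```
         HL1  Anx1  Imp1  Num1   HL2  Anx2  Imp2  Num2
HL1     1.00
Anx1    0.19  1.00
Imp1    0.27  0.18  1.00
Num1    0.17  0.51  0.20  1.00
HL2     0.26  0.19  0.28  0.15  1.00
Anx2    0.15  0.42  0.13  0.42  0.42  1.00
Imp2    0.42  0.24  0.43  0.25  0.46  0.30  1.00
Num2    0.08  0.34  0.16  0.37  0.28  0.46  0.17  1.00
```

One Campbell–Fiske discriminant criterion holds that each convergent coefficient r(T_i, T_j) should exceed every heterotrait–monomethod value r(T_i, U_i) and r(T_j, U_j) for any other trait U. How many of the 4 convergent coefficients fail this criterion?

4

Checking each validity diagonal entry against its comparison values:
HL (methods 1·2): 0.26 vs {0.19, 0.42, 0.27, 0.46, 0.17, 0.28} → fail.
Anx (methods 1·2): 0.42 vs {0.19, 0.42, 0.18, 0.30, 0.51, 0.46} → fail.
Imp (methods 1·2): 0.43 vs {0.27, 0.46, 0.18, 0.30, 0.20, 0.17} → fail.
Num (methods 1·2): 0.37 vs {0.17, 0.28, 0.51, 0.46, 0.20, 0.17} → fail.
4 of 4 fail.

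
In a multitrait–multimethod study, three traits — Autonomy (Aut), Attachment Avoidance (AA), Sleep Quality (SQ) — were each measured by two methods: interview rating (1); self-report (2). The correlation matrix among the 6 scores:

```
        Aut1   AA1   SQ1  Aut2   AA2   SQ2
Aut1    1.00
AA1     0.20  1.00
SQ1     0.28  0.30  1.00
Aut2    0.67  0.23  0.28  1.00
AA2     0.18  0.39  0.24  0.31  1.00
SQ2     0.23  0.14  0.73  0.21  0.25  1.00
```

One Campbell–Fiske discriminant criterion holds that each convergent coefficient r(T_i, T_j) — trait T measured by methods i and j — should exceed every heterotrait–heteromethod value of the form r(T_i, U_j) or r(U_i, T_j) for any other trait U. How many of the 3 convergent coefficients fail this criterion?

0

Each convergent coefficient versus the relevant comparison correlations:
Aut (methods 1·2): 0.67 vs {0.18, 0.23, 0.23, 0.28} → pass.
AA (methods 1·2): 0.39 vs {0.23, 0.18, 0.14, 0.24} → pass.
SQ (methods 1·2): 0.73 vs {0.28, 0.23, 0.24, 0.14} → pass.
0 of 3 fail.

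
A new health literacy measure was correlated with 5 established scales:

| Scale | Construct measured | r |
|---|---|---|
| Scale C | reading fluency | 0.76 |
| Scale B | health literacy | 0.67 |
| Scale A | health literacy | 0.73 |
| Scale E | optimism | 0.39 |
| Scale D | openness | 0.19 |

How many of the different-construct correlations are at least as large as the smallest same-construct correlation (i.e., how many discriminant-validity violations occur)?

1

Convergent (same construct = health literacy): Scale B, Scale A.
Smallest convergent = 0.67. Discriminant values: 0.76, 0.39, 0.19; count ≥ 0.67 → 1.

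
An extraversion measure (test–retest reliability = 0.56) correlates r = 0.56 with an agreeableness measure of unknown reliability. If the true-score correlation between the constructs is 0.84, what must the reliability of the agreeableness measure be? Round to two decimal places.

0.79

r_true = r_obs / √(r_xx · r_yy) ⇒ 0.84 = 0.56 / √(0.56 · r_yy).
√(0.56 · r_yy) = 0.56 / 0.84 = 0.6667; 0.56 · r_yy = 0.4445; r_yy = 0.4445 / 0.56 ≈ 0.79.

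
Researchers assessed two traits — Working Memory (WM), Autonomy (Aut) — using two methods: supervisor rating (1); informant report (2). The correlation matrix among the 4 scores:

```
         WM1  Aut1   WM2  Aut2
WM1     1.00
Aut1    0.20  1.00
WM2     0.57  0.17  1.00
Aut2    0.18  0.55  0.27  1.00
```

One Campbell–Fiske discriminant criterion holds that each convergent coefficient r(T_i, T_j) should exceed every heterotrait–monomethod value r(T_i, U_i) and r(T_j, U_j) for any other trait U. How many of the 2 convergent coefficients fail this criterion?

0

Checking each validity diagonal entry against its comparison values:
WM (methods 1·2): 0.57 vs {0.20, 0.27} → pass.
Aut (methods 1·2): 0.55 vs {0.20, 0.27} → pass.
0 of 2 fail.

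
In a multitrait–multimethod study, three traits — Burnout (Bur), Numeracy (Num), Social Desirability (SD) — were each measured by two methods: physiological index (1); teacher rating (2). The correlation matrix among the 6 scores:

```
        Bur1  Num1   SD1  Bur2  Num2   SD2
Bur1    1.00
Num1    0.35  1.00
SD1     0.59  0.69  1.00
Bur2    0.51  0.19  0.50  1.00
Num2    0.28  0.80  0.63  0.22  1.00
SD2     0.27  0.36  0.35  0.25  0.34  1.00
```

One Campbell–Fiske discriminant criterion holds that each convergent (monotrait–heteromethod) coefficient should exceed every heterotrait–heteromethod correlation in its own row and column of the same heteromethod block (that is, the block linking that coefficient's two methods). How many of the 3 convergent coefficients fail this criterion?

Each convergent coefficient versus the relevant comparison correlations:
Bur (methods 1·2): 0.51 vs {0.28, 0.19, 0.27, 0.50} → pass.
Num (methods 1·2): 0.80 vs {0.19, 0.28, 0.36, 0.63} → pass.
SD (methods 1·2): 0.35 vs {0.50, 0.27, 0.63, 0.36} → fail.
1 of 3 fail.

1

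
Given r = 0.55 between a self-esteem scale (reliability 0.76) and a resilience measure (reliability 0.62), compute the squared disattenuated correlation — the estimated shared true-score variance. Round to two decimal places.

Disattenuated r = 0.55 / √(0.76 × 0.62) = 0.55 / 0.6864 = 0.8013.
Shared true-score variance = 0.8013² = 0.6421 ≈ 0.64.

0.64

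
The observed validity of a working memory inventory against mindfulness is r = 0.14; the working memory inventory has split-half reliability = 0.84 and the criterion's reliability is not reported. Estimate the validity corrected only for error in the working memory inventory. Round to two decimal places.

Single correction: r_c = r_obs / √r_xx = 0.14 / √0.84 = 0.14 / 0.9165 ≈ 0.15.

0.15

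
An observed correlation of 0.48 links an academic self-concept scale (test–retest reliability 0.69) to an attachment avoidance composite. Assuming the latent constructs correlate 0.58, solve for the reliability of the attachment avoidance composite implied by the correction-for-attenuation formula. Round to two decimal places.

r_true = r_obs / √(r_xx · r_yy) ⇒ 0.58 = 0.48 / √(0.69 · r_yy).
√(0.69 · r_yy) = 0.48 / 0.58 = 0.8276; 0.69 · r_yy = 0.6849; r_yy = 0.6849 / 0.69 ≈ 0.99.

0.99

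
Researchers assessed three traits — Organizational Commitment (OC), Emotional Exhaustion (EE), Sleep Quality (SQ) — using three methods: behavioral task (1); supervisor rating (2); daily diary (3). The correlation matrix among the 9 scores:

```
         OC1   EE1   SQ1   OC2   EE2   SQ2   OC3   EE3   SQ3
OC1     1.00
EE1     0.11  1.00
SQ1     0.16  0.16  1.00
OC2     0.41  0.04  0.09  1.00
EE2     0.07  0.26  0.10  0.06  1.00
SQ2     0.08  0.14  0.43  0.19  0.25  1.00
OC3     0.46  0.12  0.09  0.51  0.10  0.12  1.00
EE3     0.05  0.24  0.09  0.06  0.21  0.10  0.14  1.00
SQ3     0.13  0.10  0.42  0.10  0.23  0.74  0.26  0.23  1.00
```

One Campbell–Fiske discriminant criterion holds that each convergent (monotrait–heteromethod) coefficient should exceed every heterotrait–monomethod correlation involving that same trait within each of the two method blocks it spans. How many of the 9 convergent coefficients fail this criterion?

1

Checking each validity diagonal entry against its comparison values:
OC (methods 1·2): 0.41 vs {0.11, 0.06, 0.16, 0.19} → pass.
OC (methods 1·3): 0.46 vs {0.11, 0.14, 0.16, 0.26} → pass.
OC (methods 2·3): 0.51 vs {0.06, 0.14, 0.19, 0.26} → pass.
EE (methods 1·2): 0.26 vs {0.11, 0.06, 0.16, 0.25} → pass.
EE (methods 1·3): 0.24 vs {0.11, 0.14, 0.16, 0.23} → pass.
EE (methods 2·3): 0.21 vs {0.06, 0.14, 0.25, 0.23} → fail.
SQ (methods 1·2): 0.43 vs {0.16, 0.19, 0.16, 0.25} → pass.
SQ (methods 1·3): 0.42 vs {0.16, 0.26, 0.16, 0.23} → pass.
SQ (methods 2·3): 0.74 vs {0.19, 0.26, 0.25, 0.23} → pass.
1 of 9 fail.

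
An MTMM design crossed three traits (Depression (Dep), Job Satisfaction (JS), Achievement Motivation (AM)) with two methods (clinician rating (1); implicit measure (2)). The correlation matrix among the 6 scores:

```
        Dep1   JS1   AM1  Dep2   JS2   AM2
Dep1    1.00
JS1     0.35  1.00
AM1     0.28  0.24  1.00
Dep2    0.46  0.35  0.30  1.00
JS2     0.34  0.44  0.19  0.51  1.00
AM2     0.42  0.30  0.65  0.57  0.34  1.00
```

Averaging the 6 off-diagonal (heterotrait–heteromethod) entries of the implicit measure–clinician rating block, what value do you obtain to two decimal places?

0.32

HTHM values (method 2 × method 1): 0.35, 0.30, 0.34, 0.19, 0.42, 0.30; mean = 1.90/6 = 0.32.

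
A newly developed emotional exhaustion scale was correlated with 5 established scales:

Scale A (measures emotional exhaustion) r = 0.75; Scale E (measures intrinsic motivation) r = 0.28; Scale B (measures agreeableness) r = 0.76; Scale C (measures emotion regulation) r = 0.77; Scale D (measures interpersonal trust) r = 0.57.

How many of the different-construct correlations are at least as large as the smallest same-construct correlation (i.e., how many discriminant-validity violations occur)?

2

Convergent (same construct = emotional exhaustion): Scale A.
Smallest convergent = 0.75. Discriminant values: 0.28, 0.76, 0.77, 0.57; count ≥ 0.75 → 2.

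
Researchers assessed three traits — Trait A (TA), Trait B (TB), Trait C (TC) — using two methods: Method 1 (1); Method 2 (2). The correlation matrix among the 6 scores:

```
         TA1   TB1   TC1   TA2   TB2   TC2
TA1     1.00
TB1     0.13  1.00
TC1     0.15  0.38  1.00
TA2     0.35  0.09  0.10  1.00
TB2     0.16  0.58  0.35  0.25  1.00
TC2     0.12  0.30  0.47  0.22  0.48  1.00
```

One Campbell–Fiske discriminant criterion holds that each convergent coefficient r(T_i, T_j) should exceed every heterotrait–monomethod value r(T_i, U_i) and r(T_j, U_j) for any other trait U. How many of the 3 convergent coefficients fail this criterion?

Checking each validity diagonal entry against its comparison values:
TA (methods 1·2): 0.35 vs {0.13, 0.25, 0.15, 0.22} → pass.
TB (methods 1·2): 0.58 vs {0.13, 0.25, 0.38, 0.48} → pass.
TC (methods 1·2): 0.47 vs {0.15, 0.22, 0.38, 0.48} → fail.
1 of 3 fail.

1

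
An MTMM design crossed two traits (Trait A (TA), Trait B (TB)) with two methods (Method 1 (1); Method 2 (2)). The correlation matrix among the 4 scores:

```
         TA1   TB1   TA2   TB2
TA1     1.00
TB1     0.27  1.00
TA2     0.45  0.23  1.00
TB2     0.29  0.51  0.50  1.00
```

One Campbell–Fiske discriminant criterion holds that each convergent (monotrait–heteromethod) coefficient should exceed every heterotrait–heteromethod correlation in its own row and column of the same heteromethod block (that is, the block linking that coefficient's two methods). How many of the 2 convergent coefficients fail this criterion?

Convergent coefficients and their comparison sets:
TA (methods 1·2): 0.45 vs {0.29, 0.23} → pass.
TB (methods 1·2): 0.51 vs {0.23, 0.29} → pass.
0 of 2 fail.

0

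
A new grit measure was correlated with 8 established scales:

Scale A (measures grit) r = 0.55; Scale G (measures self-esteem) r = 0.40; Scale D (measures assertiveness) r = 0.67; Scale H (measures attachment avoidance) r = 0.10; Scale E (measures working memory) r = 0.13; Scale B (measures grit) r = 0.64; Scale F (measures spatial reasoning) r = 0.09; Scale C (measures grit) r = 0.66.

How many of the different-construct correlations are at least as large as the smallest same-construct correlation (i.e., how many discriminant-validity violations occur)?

1

Convergent (same construct = grit): Scale A, Scale B, Scale C.
Smallest convergent = 0.55. Discriminant values: 0.40, 0.67, 0.10, 0.13, 0.09; count ≥ 0.55 → 1.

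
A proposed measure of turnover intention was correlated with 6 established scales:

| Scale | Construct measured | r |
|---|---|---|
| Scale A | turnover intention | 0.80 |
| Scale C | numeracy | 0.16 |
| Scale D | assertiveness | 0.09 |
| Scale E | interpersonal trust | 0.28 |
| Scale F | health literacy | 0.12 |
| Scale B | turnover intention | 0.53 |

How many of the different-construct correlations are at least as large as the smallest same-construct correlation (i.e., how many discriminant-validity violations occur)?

0

Convergent (same construct = turnover intention): Scale A, Scale B.
Smallest convergent = 0.53. Discriminant values: 0.16, 0.09, 0.28, 0.12; count ≥ 0.53 → 0.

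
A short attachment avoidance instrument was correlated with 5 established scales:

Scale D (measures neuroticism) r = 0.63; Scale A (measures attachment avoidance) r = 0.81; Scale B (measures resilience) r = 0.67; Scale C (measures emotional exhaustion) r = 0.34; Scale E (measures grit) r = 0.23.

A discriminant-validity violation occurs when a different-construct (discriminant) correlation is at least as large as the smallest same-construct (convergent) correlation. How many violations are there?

Convergent (same construct = attachment avoidance): Scale A.
Smallest convergent = 0.81. Discriminant values: 0.63, 0.67, 0.34, 0.23; count ≥ 0.81 → 0.

0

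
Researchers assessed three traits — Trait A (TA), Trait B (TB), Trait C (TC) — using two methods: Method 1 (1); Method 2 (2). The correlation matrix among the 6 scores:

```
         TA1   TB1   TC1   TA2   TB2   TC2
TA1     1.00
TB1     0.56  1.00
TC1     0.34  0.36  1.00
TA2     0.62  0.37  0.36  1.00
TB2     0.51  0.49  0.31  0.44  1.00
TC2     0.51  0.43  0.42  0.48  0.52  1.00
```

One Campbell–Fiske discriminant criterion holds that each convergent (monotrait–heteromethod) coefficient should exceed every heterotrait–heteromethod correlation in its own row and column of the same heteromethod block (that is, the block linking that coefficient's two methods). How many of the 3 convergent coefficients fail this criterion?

2

Convergent coefficients and their comparison sets:
TA (methods 1·2): 0.62 vs {0.51, 0.37, 0.51, 0.36} → pass.
TB (methods 1·2): 0.49 vs {0.37, 0.51, 0.43, 0.31} → fail.
TC (methods 1·2): 0.42 vs {0.36, 0.51, 0.31, 0.43} → fail.
2 of 3 fail.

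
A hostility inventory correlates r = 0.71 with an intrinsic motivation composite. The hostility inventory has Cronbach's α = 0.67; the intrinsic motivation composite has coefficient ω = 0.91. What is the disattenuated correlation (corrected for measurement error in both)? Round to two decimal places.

0.91

r_true = r_obs / √(r_xx · r_yy) = 0.71 / √(0.67 × 0.91) = 0.71 / √0.6097 = 0.71 / 0.7808 ≈ 0.91.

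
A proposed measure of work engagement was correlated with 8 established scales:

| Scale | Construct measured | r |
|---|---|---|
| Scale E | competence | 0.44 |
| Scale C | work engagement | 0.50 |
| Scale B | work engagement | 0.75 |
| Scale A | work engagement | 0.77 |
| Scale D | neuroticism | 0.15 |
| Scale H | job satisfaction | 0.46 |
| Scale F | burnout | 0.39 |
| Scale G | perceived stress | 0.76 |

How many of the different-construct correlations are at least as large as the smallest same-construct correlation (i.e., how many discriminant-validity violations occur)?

1

Convergent (same construct = work engagement): Scale C, Scale B, Scale A.
Smallest convergent = 0.50. Discriminant values: 0.44, 0.15, 0.46, 0.39, 0.76; count ≥ 0.50 → 1.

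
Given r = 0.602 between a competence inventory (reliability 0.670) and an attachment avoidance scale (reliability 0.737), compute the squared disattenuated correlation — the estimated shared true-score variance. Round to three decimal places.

Disattenuated r = 0.602 / √(0.670 × 0.737) = 0.602 / 0.7027 = 0.8567.
Shared true-score variance = 0.8567² = 0.7339 ≈ 0.734.

0.734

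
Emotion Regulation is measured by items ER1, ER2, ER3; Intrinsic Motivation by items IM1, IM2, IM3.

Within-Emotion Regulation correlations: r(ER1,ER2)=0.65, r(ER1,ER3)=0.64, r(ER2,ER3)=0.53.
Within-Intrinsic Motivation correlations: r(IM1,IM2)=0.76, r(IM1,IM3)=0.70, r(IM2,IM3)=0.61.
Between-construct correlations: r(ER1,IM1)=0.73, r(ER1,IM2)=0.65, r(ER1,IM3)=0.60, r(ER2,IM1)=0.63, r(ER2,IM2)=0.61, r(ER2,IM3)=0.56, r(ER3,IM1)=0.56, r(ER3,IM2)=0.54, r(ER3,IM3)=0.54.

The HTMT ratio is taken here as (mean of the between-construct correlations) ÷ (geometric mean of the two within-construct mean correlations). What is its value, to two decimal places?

0.93

Mean between = 5.42/9 = 0.6022.
Mean within-ER = 1.82/3 = 0.6067; mean within-IM = 2.07/3 = 0.6900.
Geometric mean = √(0.6067 × 0.6900) = 0.6470.
HTMT = 0.6022 / 0.6470 = 0.93.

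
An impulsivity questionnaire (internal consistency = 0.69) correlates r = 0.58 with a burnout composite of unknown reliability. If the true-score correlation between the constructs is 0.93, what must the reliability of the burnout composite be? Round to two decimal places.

r_true = r_obs / √(r_xx · r_yy) ⇒ 0.93 = 0.58 / √(0.69 · r_yy).
√(0.69 · r_yy) = 0.58 / 0.93 = 0.6237; 0.69 · r_yy = 0.3890; r_yy = 0.3890 / 0.69 ≈ 0.56.

0.56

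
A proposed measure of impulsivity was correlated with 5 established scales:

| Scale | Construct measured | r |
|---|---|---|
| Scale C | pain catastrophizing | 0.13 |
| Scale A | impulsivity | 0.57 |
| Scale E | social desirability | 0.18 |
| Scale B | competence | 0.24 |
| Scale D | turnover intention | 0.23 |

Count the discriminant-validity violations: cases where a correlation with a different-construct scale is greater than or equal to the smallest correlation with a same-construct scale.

Convergent (same construct = impulsivity): Scale A.
Smallest convergent = 0.57. Discriminant values: 0.13, 0.18, 0.24, 0.23; count ≥ 0.57 → 0.

0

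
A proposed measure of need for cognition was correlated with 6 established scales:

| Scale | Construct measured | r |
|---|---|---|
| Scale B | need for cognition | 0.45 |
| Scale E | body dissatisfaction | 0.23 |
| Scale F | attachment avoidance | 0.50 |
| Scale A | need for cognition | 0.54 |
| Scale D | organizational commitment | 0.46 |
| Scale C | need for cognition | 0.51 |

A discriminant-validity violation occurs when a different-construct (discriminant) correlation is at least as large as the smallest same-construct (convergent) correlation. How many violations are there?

Convergent (same construct = need for cognition): Scale B, Scale A, Scale C.
Smallest convergent = 0.45. Discriminant values: 0.23, 0.50, 0.46; count ≥ 0.45 → 2.

2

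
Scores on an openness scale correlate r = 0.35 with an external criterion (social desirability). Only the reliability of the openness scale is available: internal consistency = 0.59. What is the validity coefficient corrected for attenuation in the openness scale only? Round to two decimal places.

0.46

Single correction: r_c = r_obs / √r_xx = 0.35 / √0.59 = 0.35 / 0.7681 ≈ 0.46.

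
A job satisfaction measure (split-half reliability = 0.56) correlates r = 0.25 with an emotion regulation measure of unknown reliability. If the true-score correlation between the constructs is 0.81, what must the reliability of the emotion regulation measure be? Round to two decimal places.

0.17

r_true = r_obs / √(r_xx · r_yy) ⇒ 0.81 = 0.25 / √(0.56 · r_yy).
√(0.56 · r_yy) = 0.25 / 0.81 = 0.3086; 0.56 · r_yy = 0.0952; r_yy = 0.0952 / 0.56 ≈ 0.17.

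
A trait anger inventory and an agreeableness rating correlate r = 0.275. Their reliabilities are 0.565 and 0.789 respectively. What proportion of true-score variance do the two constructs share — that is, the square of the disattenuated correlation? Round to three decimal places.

Disattenuated r = 0.275 / √(0.565 × 0.789) = 0.275 / 0.6677 = 0.4119.
Shared true-score variance = 0.4119² = 0.1697 ≈ 0.170.

0.170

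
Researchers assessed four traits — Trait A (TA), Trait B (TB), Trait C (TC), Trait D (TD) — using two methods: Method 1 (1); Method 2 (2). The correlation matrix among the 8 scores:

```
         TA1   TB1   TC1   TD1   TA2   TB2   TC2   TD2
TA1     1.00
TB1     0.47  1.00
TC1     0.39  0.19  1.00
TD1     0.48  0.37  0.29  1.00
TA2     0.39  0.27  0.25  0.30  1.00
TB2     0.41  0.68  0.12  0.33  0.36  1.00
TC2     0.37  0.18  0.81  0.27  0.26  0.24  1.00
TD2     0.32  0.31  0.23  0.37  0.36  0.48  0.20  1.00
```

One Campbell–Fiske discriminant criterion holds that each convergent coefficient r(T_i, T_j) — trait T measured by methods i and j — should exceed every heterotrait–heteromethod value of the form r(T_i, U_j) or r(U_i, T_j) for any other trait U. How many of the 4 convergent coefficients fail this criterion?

Each convergent coefficient versus the relevant comparison correlations:
TA (methods 1·2): 0.39 vs {0.41, 0.27, 0.37, 0.25, 0.32, 0.30} → fail.
TB (methods 1·2): 0.68 vs {0.27, 0.41, 0.18, 0.12, 0.31, 0.33} → pass.
TC (methods 1·2): 0.81 vs {0.25, 0.37, 0.12, 0.18, 0.23, 0.27} → pass.
TD (methods 1·2): 0.37 vs {0.30, 0.32, 0.33, 0.31, 0.27, 0.23} → pass.
1 of 4 fail.

1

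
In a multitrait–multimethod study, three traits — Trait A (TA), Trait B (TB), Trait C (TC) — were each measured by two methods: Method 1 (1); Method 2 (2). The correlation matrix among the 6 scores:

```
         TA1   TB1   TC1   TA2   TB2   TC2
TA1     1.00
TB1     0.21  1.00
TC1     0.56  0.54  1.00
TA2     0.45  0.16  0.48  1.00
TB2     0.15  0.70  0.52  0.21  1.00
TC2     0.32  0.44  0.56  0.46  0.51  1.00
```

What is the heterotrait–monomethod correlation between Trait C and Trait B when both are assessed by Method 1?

0.54

Different traits, same method: r(TC1, TB1) = 0.54.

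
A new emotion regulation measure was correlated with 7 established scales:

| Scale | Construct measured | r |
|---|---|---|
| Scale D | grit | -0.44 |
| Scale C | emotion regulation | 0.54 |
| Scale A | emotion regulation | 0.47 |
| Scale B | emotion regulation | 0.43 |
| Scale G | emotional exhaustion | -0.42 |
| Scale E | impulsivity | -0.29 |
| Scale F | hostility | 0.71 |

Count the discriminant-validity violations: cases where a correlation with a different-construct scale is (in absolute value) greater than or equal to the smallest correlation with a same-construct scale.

2

Convergent (same construct = emotion regulation): Scale C, Scale A, Scale B.
Smallest convergent = 0.43. Discriminant |r|: 0.44, 0.42, 0.29, 0.71; count ≥ 0.43 → 2.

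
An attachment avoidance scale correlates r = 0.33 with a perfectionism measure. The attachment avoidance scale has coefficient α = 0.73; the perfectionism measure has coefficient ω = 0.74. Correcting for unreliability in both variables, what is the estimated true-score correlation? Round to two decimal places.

r_true = r_obs / √(r_xx · r_yy) = 0.33 / √(0.73 × 0.74) = 0.33 / √0.5402 = 0.33 / 0.7350 ≈ 0.45.

0.45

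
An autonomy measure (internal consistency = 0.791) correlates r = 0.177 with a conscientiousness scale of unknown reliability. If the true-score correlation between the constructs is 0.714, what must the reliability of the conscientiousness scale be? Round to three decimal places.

r_true = r_obs / √(r_xx · r_yy) ⇒ 0.714 = 0.177 / √(0.791 · r_yy).
√(0.791 · r_yy) = 0.177 / 0.714 = 0.2479; 0.791 · r_yy = 0.0615; r_yy = 0.0615 / 0.791 ≈ 0.078.

0.078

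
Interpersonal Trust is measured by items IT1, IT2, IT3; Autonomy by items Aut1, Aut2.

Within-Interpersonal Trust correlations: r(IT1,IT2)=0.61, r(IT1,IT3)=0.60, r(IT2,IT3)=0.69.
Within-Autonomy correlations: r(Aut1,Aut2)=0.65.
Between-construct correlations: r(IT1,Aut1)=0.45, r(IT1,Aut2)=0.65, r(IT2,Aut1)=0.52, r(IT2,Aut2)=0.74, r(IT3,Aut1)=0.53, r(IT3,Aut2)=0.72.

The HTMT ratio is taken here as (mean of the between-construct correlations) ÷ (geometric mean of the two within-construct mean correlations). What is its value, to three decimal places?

Mean heterotrait r = 3.61/6 = 0.6017.
Mean within-IT = 1.90/3 = 0.6333; mean within-Aut = 0.65/1 = 0.6500.
Geometric mean = √(0.6333 × 0.6500) = 0.6416.
HTMT = 0.6017 / 0.6416 = 0.938.

0.938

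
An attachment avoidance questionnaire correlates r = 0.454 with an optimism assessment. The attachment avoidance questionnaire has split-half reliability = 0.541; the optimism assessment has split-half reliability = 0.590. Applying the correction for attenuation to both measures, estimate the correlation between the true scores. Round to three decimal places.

r_true = r_obs / √(r_xx · r_yy) = 0.454 / √(0.541 × 0.590) = 0.454 / √0.319190 = 0.454 / 0.5650 ≈ 0.804.

0.804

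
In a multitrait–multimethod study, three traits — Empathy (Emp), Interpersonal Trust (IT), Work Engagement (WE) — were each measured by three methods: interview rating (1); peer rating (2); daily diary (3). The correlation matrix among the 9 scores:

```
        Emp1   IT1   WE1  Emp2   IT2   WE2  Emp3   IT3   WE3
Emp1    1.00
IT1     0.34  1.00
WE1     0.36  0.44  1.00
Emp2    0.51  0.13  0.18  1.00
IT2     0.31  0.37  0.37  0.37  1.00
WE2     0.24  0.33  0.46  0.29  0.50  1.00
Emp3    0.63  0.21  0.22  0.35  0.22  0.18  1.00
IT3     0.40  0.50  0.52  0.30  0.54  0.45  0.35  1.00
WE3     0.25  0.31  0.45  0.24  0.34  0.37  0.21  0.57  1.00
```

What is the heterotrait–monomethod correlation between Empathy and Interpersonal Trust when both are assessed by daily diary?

Different traits, same method: r(Emp3, IT3) = 0.35.

0.35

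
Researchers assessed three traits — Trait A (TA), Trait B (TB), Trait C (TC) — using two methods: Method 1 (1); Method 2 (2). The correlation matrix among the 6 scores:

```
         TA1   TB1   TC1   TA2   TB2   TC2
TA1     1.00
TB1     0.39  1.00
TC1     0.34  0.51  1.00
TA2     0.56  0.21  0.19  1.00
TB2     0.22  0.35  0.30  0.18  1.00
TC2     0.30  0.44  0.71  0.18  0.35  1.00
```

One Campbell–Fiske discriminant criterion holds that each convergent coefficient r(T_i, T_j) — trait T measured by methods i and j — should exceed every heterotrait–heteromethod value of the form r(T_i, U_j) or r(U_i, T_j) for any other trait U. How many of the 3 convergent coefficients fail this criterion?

Convergent coefficients and their comparison sets:
TA (methods 1·2): 0.56 vs {0.22, 0.21, 0.30, 0.19} → pass.
TB (methods 1·2): 0.35 vs {0.21, 0.22, 0.44, 0.30} → fail.
TC (methods 1·2): 0.71 vs {0.19, 0.30, 0.30, 0.44} → pass.
1 of 3 fail.

1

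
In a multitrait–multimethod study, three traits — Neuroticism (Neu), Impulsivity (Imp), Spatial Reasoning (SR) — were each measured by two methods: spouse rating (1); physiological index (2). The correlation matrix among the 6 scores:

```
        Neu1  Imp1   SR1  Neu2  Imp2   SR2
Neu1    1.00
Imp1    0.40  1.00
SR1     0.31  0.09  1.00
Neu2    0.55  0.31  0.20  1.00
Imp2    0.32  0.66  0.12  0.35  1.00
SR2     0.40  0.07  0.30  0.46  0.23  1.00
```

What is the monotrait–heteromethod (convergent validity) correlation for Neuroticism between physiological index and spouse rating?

Same trait (Neu), different methods: r(Neu2, Neu1) = 0.55.

0.55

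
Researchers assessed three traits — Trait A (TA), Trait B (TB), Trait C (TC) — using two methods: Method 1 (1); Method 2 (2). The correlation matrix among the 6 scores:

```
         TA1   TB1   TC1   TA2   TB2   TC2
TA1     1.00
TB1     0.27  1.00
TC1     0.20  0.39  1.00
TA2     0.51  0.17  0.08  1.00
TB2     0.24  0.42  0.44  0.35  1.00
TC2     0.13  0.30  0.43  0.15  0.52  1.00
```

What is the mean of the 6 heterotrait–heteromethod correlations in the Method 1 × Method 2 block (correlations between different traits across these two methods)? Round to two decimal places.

0.23

HTHM values (method 1 × method 2): 0.24, 0.13, 0.17, 0.30, 0.08, 0.44; mean = 1.36/6 = 0.23.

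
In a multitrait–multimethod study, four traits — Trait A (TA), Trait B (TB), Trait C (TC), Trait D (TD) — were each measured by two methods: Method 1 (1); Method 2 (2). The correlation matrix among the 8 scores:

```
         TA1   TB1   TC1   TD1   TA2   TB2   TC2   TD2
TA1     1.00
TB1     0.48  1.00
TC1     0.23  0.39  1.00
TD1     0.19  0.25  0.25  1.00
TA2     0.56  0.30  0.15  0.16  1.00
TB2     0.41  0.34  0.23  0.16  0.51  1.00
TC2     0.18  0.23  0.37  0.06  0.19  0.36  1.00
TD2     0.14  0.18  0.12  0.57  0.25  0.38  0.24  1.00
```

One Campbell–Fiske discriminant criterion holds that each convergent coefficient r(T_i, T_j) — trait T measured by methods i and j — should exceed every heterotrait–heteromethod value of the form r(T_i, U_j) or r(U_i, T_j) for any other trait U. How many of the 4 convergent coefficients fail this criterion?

Each convergent coefficient versus the relevant comparison correlations:
TA (methods 1·2): 0.56 vs {0.41, 0.30, 0.18, 0.15, 0.14, 0.16} → pass.
TB (methods 1·2): 0.34 vs {0.30, 0.41, 0.23, 0.23, 0.18, 0.16} → fail.
TC (methods 1·2): 0.37 vs {0.15, 0.18, 0.23, 0.23, 0.12, 0.06} → pass.
TD (methods 1·2): 0.57 vs {0.16, 0.14, 0.16, 0.18, 0.06, 0.12} → pass.
1 of 4 fail.

1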